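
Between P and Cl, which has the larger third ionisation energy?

Cl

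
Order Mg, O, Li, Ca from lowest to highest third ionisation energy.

After 2 electrons have been removed, what remains? Mg²⁺ is the bare [Ne] core; O²⁺ still has 4 valence electrons; Li²⁺ is already 1 electron into the core; Ca²⁺ is the bare [Ar] core.
Usually core removal costs more than valence removal, but here the competition is close: a tightly held n=2 valence electron can cost more to remove than an n=3 core electron, so the actual values have to decide it.
The numbers (kJ/mol): Mg 7733, O 5300, Li 11815, Ca 4912.
So the third ionization energies run Ca < O < Mg < Li.

Ca, O, Mg, Li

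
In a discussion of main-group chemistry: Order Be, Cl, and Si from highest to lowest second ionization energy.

Cl > Be > Si

Consider each +1 ion: Be⁺ still has 1 valence electron; Cl⁺ still has 6 valence electrons; Si⁺ still has 3 valence electrons.
All are still removing valence electrons, so compare the +1 ions as you would atoms: IE_2 generally rises across a period (higher Z_eff) and falls down a group (larger shell), subject to the usual subshell exceptions.
Valence configurations: Be⁺ [He]2s¹, Cl⁺ [Ne]3s²3p⁴, Si⁺ [Ne]3s²3p¹.
The numbers (kJ/mol): Be 1757, Cl 2298, Si 1577.
Overall IE_2 order: Si < Be < Cl.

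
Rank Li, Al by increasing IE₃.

Al < Li

Consider each +2 ion: Li²⁺ is already 1 electron into the core; Al²⁺ still has 1 valence electron.
Core electrons are held far more tightly than valence electrons, so Li tops the IE_3 order.
Tabulated IE_3 (kJ/mol): Li 11815, Al 2745.
Overall IE_3 order: Al < Li.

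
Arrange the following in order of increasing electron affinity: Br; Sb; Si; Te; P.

Si is in period 3, group 14; P is in period 3, group 15; Br is in period 4, group 17; Sb is in period 5, group 15; Te is in period 5, group 16.
Adding an electron releases more energy for atoms nearer the top right (short of the noble gases).
Neither a single period nor a single group — weigh both effects.
Sb > P: this pair runs against the simple trend — see the exception note.
Si > Sb: period and group pull opposite ways; the down-group shift dominates (134 vs 103 kJ/mol).
Te > Si: the two effects oppose for this pair; the across-period effect wins (190 vs 134 kJ/mol).
Br > Te: relative to Te, both the across-period and down-group shifts push Br's electron affinity up.
Note the exception: Sb has a higher electron affinity than P, contrary to the simple trend — both are half-filled np³, but the pairing/repulsion penalty for the added electron shrinks as the p orbitals become larger and more diffuse down the group, and for Sb that outweighs the weaker nuclear attraction.
Note the exception: Si has a higher electron affinity than P, contrary to the simple trend — adding an electron to P's half-filled 3p³ is unfavourable, so Si (3p²) has the more exothermic EA.
Approximate values (kJ/mol): Si 134, P 72, Br 325, Sb 103, Te 190.
So from lowest to highest: P < Sb < Si < Te < Br.

P < Sb < Si < Te < Br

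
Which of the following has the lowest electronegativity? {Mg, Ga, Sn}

Mg

Electronegativity increases across a period and decreases down a group, tracking effective nuclear charge and atomic size.
These sit on a diagonal, where the across-period and down-group effects partly cancel.
Ga > Mg: period and group pull opposite ways; the across-period shift dominates (1.81 vs 1.31).
Sn > Ga: period and group pull opposite ways; the across-period shift dominates (1.96 vs 1.81).
Approximate values (Pauling): Mg 1.31, Ga 1.81, Sn 1.96.
The lowest electronegativity among these belongs to Mg.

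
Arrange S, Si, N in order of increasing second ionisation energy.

Si, S, N

After 1 electron has been removed, what remains? S⁺ still has 5 valence electrons; Si⁺ still has 3 valence electrons; N⁺ still has 4 valence electrons.
All are still removing valence electrons, so compare the +1 ions as you would atoms: IE_2 generally rises across a period (higher Z_eff) and falls down a group (larger shell), subject to the usual subshell exceptions.
Valence configurations: S⁺ [Ne]3s²3p³, Si⁺ [Ne]3s²3p¹, N⁺ [He]2s²2p².
The numbers (kJ/mol): S 2252, Si 1577, N 2856.
Putting it together, IE_2: Si < S < N.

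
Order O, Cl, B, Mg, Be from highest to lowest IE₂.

The second ionization energy removes an electron from the +1 ion. For each element: O⁺ still has 5 valence electrons; Cl⁺ still has 6 valence electrons; B⁺ still has 2 valence electrons; Mg⁺ still has 1 valence electron; Be⁺ still has 1 valence electron.
All are still removing valence electrons, so compare the +1 ions as you would atoms: IE_2 generally rises across a period (higher Z_eff) and falls down a group (larger shell), subject to the usual subshell exceptions.
Valence configurations: O⁺ [He]2s²2p³, Cl⁺ [Ne]3s²3p⁴, B⁺ [He]2s², Mg⁺ [Ne]3s¹, Be⁺ [He]2s¹.
Approximate IE_2 values (kJ/mol): O 3388, Cl 2298, B 2427, Mg 1451, Be 1757.
Hence IE_2: Mg < Be < Cl < B < O.

O, B, Cl, Be, Mg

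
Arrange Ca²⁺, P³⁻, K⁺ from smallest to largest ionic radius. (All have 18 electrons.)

All of these have 18 electrons, so size is governed by nuclear charge alone: the more protons, the stronger the pull on the same electron cloud, and the smaller the ion.
Nuclear charges: Ca²⁺ (Z=20), K⁺ (Z=19), P³⁻ (Z=15).
Smallest to largest: Ca²⁺ < K⁺ < P³⁻.

Ca²⁺, K⁺, P³⁻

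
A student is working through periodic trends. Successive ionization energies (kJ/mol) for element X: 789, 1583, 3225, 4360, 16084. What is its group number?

Look for the largest jump between consecutive ionization energies: IE5/IE4 ≈ 3.7, far larger than any earlier ratio.
That jump marks the point where a core electron is being removed. So the atom has 4 valence electrons.
A main-group element with 4 valence electrons is in group 14.

Group 14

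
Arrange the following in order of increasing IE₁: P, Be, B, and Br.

B, Be, P, Br

Be is in period 2, group 2; B is in period 2, group 13; P is in period 3, group 15; Br is in period 4, group 17.
First ionization energy rises across a period (greater Z_eff holds electrons more tightly) and falls down a group (valence electrons are farther from the nucleus).
These span different periods and groups, so the two trends combine.
Be > B: this pair runs against the simple trend — see the exception note.
P > Be: the two effects oppose for this pair; the across-period effect wins (1012 vs 900 kJ/mol).
Br > P: period and group pull opposite ways; the across-period shift dominates (1140 vs 1012 kJ/mol).
Note the exception: Be has a higher first ionization energy than B, contrary to the simple trend — removing B's lone 2p electron is easier than breaking Be's filled 2s².
Approximate values (kJ/mol): Be 900, B 801, P 1012, Br 1140.
So from lowest to highest: B < Be < P < Br.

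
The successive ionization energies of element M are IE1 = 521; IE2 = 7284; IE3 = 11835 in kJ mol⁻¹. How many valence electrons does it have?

Look for the largest jump between consecutive ionization energies: IE2/IE1 ≈ 14.0, far larger than any earlier ratio.
That jump marks the point where a core electron is being removed. So the atom has 1 valence electron.

1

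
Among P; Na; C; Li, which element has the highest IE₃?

Li

After 2 electrons have been removed, what remains? P²⁺ still has 3 valence electrons; Na²⁺ is already 1 electron into the core; C²⁺ still has 2 valence electrons; Li²⁺ is already 1 electron into the core.
Breaking into a closed-shell core is much more expensive than removing a leftover valence electron — Na and Li have the largest IE_3 here.
Valence configurations: P²⁺ [Ne]3s²3p¹, C²⁺ [He]2s².
The numbers (kJ/mol): P 2914, Na 6910, C 4620, Li 11815.
Hence IE_3: P < C < Na < Li.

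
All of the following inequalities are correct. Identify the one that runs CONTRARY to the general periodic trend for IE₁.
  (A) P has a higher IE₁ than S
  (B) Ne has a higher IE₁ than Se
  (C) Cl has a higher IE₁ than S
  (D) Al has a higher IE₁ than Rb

The general trend: IE₁ increases across a period and decreases down a group.
(A) P (period 3, group 15) vs S (period 3, group 16): the stated order contradicts the simple trend.
(B) Ne (period 2, group 18) vs Se (period 4, group 16): the stated order agrees with the simple trend.
(C) Cl (period 3, group 17) vs S (period 3, group 16): the stated order agrees with the simple trend.
(D) Al (period 3, group 13) vs Rb (period 5, group 1): the stated order agrees with the simple trend.
The exception is (A): S (3p⁴) ionizes more easily than half-filled P (3p³) because the paired 3p electron in S is pushed out by e⁻–e⁻ repulsion.

(A)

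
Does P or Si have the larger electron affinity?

Atoms with high Z_eff and room in the valence shell (especially the halogens) have the most exothermic electron affinities.
All lie in period 3; the across-period trend (electron affinity increases left to right) applies, with the exception below.
Note the exception: Si has a higher electron affinity than P, contrary to the simple trend — adding an electron to P's half-filled 3p³ is unfavourable, so Si (3p²) has the more exothermic EA.
For reference (kJ/mol): Si 134, P 72.
So Si has the larger electron affinity (Si > P).

Si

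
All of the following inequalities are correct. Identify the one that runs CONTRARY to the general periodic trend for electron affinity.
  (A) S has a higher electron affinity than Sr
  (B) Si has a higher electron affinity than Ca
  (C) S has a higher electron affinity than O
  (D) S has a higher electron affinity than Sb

The general trend: electron affinity increases across a period and decreases down a group.
(A) S (period 3, group 16) vs Sr (period 5, group 2): the stated order agrees with the simple trend.
(B) Si (period 3, group 14) vs Ca (period 4, group 2): the stated order agrees with the simple trend.
(C) S (period 3, group 16) vs O (period 2, group 16): the stated order contradicts the simple trend.
(D) S (period 3, group 16) vs Sb (period 5, group 15): the stated order agrees with the simple trend.
The exception is (C): the compact 2p subshell of O repels the added electron more than S's larger 3p does.

(C)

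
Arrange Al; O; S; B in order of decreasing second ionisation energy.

After 1 electron has been removed, what remains? Al⁺ still has 2 valence electrons; O⁺ still has 5 valence electrons; S⁺ still has 5 valence electrons; B⁺ still has 2 valence electrons.
All are still removing valence electrons, so compare the +1 ions as you would atoms: IE_2 generally rises across a period (higher Z_eff) and falls down a group (larger shell), subject to the usual subshell exceptions.
Valence configurations: Al⁺ [Ne]3s², O⁺ [He]2s²2p³, S⁺ [Ne]3s²3p³, B⁺ [He]2s².
Approximate IE_2 values (kJ/mol): Al 1817, O 3388, S 2252, B 2427.
Putting it together, IE_2: Al < S < B < O.

O > B > S > Al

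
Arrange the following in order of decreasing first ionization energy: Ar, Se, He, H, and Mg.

He > Ar > H > Se > Mg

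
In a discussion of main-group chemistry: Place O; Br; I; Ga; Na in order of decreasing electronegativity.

O is in period 2, group 16; Na is in period 3, group 1; Ga is in period 4, group 13; Br is in period 4, group 17; I is in period 5, group 17.
Electronegativity increases across a period and decreases down a group, tracking effective nuclear charge and atomic size.
Here both period and group differ, so the two effects have to be weighed against each other.
Ga > Na: period and group pull opposite ways; the across-period shift dominates (1.81 vs 0.93).
I > Ga: period and group pull opposite ways; the across-period shift dominates (2.66 vs 1.81).
Br > I: they share group 17; the group trend gives Br the larger value.
O > Br: the two effects oppose for this pair; the down-group effect wins (3.44 vs 2.96).
Tabulated electronegativity (Pauling): O 3.44, Na 0.93, Ga 1.81, Br 2.96, I 2.66.
So from highest to lowest: O > Br > I > Ga > Na.

O, Br, I, Ga, Na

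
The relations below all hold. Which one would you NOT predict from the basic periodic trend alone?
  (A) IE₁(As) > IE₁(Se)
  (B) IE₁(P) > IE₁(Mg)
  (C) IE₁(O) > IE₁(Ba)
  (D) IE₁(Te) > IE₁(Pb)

(A)

The general trend: IE₁ increases across a period and decreases down a group.
(A) As (period 4, group 15) vs Se (period 4, group 16): the stated order contradicts the simple trend.
(B) P (period 3, group 15) vs Mg (period 3, group 2): the stated order agrees with the simple trend.
(C) O (period 2, group 16) vs Ba (period 6, group 2): the stated order agrees with the simple trend.
(D) Te (period 5, group 16) vs Pb (period 6, group 14): the stated order agrees with the simple trend.
The exception is (A): Se (4p⁴) ionizes more easily than half-filled As (4p³).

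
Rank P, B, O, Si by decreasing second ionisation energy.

O > B > P > Si

The second ionization energy removes an electron from the +1 ion. For each element: P⁺ still has 4 valence electrons; B⁺ still has 2 valence electrons; O⁺ still has 5 valence electrons; Si⁺ still has 3 valence electrons.
All are still removing valence electrons, so compare the +1 ions as you would atoms: IE_2 generally rises across a period (higher Z_eff) and falls down a group (larger shell), subject to the usual subshell exceptions.
Valence configurations: P⁺ [Ne]3s²3p², B⁺ [He]2s², O⁺ [He]2s²2p³, Si⁺ [Ne]3s²3p¹.
Approximate IE_2 values (kJ/mol): P 1907, B 2427, O 3388, Si 1577.
Overall IE_2 order: Si < P < B < O.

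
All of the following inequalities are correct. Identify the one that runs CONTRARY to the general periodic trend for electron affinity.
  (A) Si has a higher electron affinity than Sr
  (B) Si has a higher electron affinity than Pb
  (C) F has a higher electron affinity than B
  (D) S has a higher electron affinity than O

(D)

The general trend: electron affinity increases across a period and decreases down a group.
(A) Si (period 3, group 14) vs Sr (period 5, group 2): the stated order agrees with the simple trend.
(B) Si (period 3, group 14) vs Pb (period 6, group 14): the stated order agrees with the simple trend.
(C) F (period 2, group 17) vs B (period 2, group 13): the stated order agrees with the simple trend.
(D) S (period 3, group 16) vs O (period 2, group 16): the stated order contradicts the simple trend.
The exception is (D): the compact 2p subshell of O repels the added electron more than S's larger 3p does.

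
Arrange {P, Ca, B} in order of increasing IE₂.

The second ionization energy removes an electron from the +1 ion. For each element: P⁺ still has 4 valence electrons; Ca⁺ still has 1 valence electron; B⁺ still has 2 valence electrons.
All are still removing valence electrons, so compare the +1 ions as you would atoms: IE_2 generally rises across a period (higher Z_eff) and falls down a group (larger shell), subject to the usual subshell exceptions.
Valence configurations: P⁺ [Ne]3s²3p², Ca⁺ [Ar]4s¹, B⁺ [He]2s².
Tabulated IE_2 (kJ/mol): P 1907, Ca 1145, B 2427.
Hence IE_2: Ca < P < B.

Ca, P, B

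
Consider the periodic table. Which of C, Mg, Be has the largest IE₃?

IE_3 is the cost of taking one more electron from the +2 cation: C²⁺ still has 2 valence electrons; Mg²⁺ is the bare [Ne] core; Be²⁺ is the bare [He] core.
Breaking into a closed-shell core is much more expensive than removing a leftover valence electron — Mg and Be have the largest IE_3 here.
Approximate IE_3 values (kJ/mol): C 4620, Mg 7733, Be 14849.
Overall IE_3 order: C < Mg < Be.

Be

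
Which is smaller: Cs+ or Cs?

Forming Cs+ removes 1 electron from Cs. Fewer electrons for the same nuclear charge means less shielding and a higher Z_eff on the remaining electrons, and for main-group metals the entire outer shell is lost.
A cation is smaller than its parent atom: Cs+ < Cs.

Cs+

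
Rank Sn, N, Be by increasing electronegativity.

Smaller atoms with higher effective nuclear charge are more electronegative.
Neither a single period nor a single group — weigh both effects.
Sn > Be: the two effects oppose for this pair; the across-period effect wins (1.96 vs 1.57).
N > Sn: relative to Sn, both the across-period and down-group shifts push N's electronegativity up.
Approximate values (Pauling): Be 1.57, N 3.04, Sn 1.96.
So from lowest to highest: Be < Sn < N.

Be < Sn < N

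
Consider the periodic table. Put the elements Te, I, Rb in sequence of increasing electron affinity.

Rb is in period 5, group 1; Te is in period 5, group 16; I is in period 5, group 17.
Atoms with high Z_eff and room in the valence shell (especially the halogens) have the most exothermic electron affinities.
All lie in period 5, so electron affinity increases left to right.
So from lowest to highest: Rb < Te < I.

Rb < Te < I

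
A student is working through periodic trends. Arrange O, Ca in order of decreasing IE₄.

O > Ca

After 3 electrons have been removed, what remains? O³⁺ still has 3 valence electrons; Ca³⁺ is already 1 electron into the core.
Usually core removal costs more than valence removal, but here the competition is close: a tightly held n=2 valence electron can cost more to remove than an n=3 core electron, so the actual values have to decide it.
Tabulated IE_4 (kJ/mol): O 7469, Ca 6491.
So the fourth ionization energies run Ca < O.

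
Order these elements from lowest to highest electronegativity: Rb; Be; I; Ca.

Rb < Ca < Be < I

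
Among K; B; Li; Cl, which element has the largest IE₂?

After 1 electron has been removed, what remains? K⁺ is the bare [Ar] core; B⁺ still has 2 valence electrons; Li⁺ is the bare [He] core; Cl⁺ still has 6 valence electrons.
Core electrons are held far more tightly than valence electrons, so K and Li top the IE_2 order.
Valence configurations: B⁺ [He]2s², Cl⁺ [Ne]3s²3p⁴.
Approximate IE_2 values (kJ/mol): K 3052, B 2427, Li 7298, Cl 2298.
Hence IE_2: Cl < B < K < Li.

Li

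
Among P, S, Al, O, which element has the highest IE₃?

O

The third ionization energy removes an electron from the +2 ion. For each element: P²⁺ still has 3 valence electrons; S²⁺ still has 4 valence electrons; Al²⁺ still has 1 valence electron; O²⁺ still has 4 valence electrons.
All are still removing valence electrons, so compare the +2 ions as you would atoms: IE_3 generally rises across a period (higher Z_eff) and falls down a group (larger shell), subject to the usual subshell exceptions.
Valence configurations: P²⁺ [Ne]3s²3p¹, S²⁺ [Ne]3s²3p², Al²⁺ [Ne]3s¹, O²⁺ [He]2s²2p².
The numbers (kJ/mol): P 2914, S 3357, Al 2745, O 5300.
Overall IE_3 order: Al < P < S < O.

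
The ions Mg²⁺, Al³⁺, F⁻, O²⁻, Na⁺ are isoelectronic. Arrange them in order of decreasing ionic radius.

O²⁻ > F⁻ > Na⁺ > Mg²⁺ > Al³⁺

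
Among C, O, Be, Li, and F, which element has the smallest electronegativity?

Li is in period 2, group 1; Be is in period 2, group 2; C is in period 2, group 14; O is in period 2, group 16; F is in period 2, group 17.
Smaller atoms with higher effective nuclear charge are more electronegative.
All lie in period 2, so electronegativity increases left to right.
The smallest electronegativity among these belongs to Li.

Li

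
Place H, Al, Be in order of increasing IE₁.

H is in period 1, group 1; Be is in period 2, group 2; Al is in period 3, group 13.
First ionization energy rises across a period (greater Z_eff holds electrons more tightly) and falls down a group (valence electrons are farther from the nucleus).
A diagonal step moves right (one effect) and down (the opposite effect) at once.
Be > Al: period and group pull opposite ways; the down-group shift dominates (900 vs 578 kJ/mol).
H > Be: the two effects oppose for this pair; the down-group effect wins (1312 vs 900 kJ/mol).
For reference (kJ/mol): H 1312, Be 900, Al 578.
So from lowest to highest: Al < Be < H.

Al < Be < H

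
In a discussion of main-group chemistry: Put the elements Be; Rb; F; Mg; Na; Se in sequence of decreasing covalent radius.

Rb > Na > Mg > Se > Be > F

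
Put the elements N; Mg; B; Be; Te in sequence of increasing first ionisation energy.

Be is in period 2, group 2; B is in period 2, group 13; N is in period 2, group 15; Mg is in period 3, group 2; Te is in period 5, group 16.
IE₁ increases left→right with effective nuclear charge and decreases top→bottom as the valence shell moves farther out.
Neither a single period nor a single group — weigh both effects.
B > Mg: relative to Mg, both the across-period and down-group shifts push B's first ionization energy up.
Te > B: the two effects oppose for this pair; the across-period effect wins (869 vs 801 kJ/mol).
Be > Te: period and group pull opposite ways; the down-group shift dominates (900 vs 869 kJ/mol).
N > Be: N lies to the right of Be in period 2, so the across-period effect alone puts N higher.
Note the exception: Be has a higher first ionization energy than B, contrary to the simple trend — removing B's lone 2p electron is easier than breaking Be's filled 2s².
For reference (kJ/mol): Be 900, B 801, N 1402, Mg 738, Te 869.
So from lowest to highest: Mg < B < Te < Be < N.

Mg < B < Te < Be < N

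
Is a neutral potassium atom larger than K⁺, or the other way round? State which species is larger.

Forming K⁺ removes 1 electron from K. Fewer electrons for the same nuclear charge means less shielding and a higher Z_eff on the remaining electrons, and for main-group metals the entire outer shell is lost.
A cation is smaller than its parent atom: K⁺ < K.

K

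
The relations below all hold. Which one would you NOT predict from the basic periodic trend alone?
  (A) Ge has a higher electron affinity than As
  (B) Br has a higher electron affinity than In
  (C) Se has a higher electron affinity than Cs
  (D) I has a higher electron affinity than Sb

(A)

The general trend: electron affinity increases across a period and decreases down a group.
(A) Ge (period 4, group 14) vs As (period 4, group 15): the stated order contradicts the simple trend.
(B) Br (period 4, group 17) vs In (period 5, group 13): the stated order agrees with the simple trend.
(C) Se (period 4, group 16) vs Cs (period 6, group 1): the stated order agrees with the simple trend.
(D) I (period 5, group 17) vs Sb (period 5, group 15): the stated order agrees with the simple trend.
The exception is (A): adding an electron to As's half-filled 4p³ is unfavourable, so Ge (4p²) has the more exothermic EA.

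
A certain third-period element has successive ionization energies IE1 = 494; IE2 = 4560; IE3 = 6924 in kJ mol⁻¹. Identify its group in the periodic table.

Look for the largest jump between consecutive ionization energies: IE2/IE1 ≈ 9.2, far larger than any earlier ratio.
That jump marks the point where a core electron is being removed. So the atom has 1 valence electron.
A main-group element with 1 valence electron is in group 1.

Group 1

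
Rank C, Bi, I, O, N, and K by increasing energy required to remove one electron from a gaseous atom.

K < Bi < I < C < O < N

C is in period 2, group 14; N is in period 2, group 15; O is in period 2, group 16; K is in period 4, group 1; I is in period 5, group 17; Bi is in period 6, group 15.
First ionization energy rises across a period (greater Z_eff holds electrons more tightly) and falls down a group (valence electrons are farther from the nucleus).
Neither a single period nor a single group — weigh both effects.
Bi > K: the two effects oppose for this pair; the across-period effect wins (703 vs 419 kJ/mol).
I > Bi: relative to Bi, both the across-period and down-group shifts push I's first ionization energy up.
C > I: the two effects oppose for this pair; the down-group effect wins (1086 vs 1008 kJ/mol).
O > C: O lies to the right of C in period 2, so the across-period effect alone puts O higher.
N > O: this pair runs against the simple trend — see the exception note.
Note the exception: N has a higher first ionization energy than O, contrary to the simple trend — pairing an electron in O's 2p⁴ costs repulsion energy, so O ionizes more easily than half-filled N (2p³).
Tabulated first ionization energy (kJ/mol): C 1086, N 1402, O 1314, K 419, I 1008, Bi 703.
So from lowest to highest: K < Bi < I < C < O < N.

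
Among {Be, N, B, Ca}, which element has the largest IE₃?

Consider each +2 ion: Be²⁺ is the bare [He] core; N²⁺ still has 3 valence electrons; B²⁺ still has 1 valence electron; Ca²⁺ is the bare [Ar] core.
Pulling an electron out of a noble-gas core costs far more than removing a remaining valence electron, so Ca and Be sit at the high end of IE_3.
Valence configurations: N²⁺ [He]2s²2p¹, B²⁺ [He]2s¹.
The numbers (kJ/mol): Be 14849, N 4578, B 3660, Ca 4912.
So the third ionization energies run B < N < Ca < Be.

Be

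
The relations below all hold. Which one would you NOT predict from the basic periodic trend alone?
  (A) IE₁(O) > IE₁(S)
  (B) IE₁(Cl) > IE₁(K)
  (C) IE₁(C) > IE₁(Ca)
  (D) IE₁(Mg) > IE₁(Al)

(D)

The general trend: first ionisation energy increases across a period and decreases down a group.
(A) O (period 2, group 16) vs S (period 3, group 16): the stated order agrees with the simple trend.
(B) Cl (period 3, group 17) vs K (period 4, group 1): the stated order agrees with the simple trend.
(C) C (period 2, group 14) vs Ca (period 4, group 2): the stated order agrees with the simple trend.
(D) Mg (period 3, group 2) vs Al (period 3, group 13): the stated order contradicts the simple trend.
The exception is (D): Al's single 3p electron is easier to remove than one from Mg's filled 3s².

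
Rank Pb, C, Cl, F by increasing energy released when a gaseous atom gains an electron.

Pb < C < F < Cl

Adding an electron releases more energy for atoms nearer the top right (short of the noble gases).
Neither a single period nor a single group — weigh both effects.
C > Pb: they share group 14; the group trend gives C the larger value.
F > C: F lies to the right of C in period 2, so the across-period effect alone puts F higher.
Cl > F: this pair runs against the simple trend — see the exception note.
Note the exception: Cl has a higher electron affinity than F, contrary to the simple trend — F's small 2p subshell makes the incoming electron feel strong e⁻–e⁻ repulsion, so Cl actually releases more energy on gaining an electron.
Tabulated electron affinity (kJ/mol): C 122, F 328, Cl 349, Pb 35.
So from lowest to highest: Pb < C < F < Cl.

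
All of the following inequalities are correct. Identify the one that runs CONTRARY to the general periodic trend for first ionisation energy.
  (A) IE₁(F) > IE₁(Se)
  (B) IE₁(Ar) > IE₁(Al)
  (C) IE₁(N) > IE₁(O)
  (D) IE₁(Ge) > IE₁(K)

The general trend: first ionisation energy increases across a period and decreases down a group.
(A) F (period 2, group 17) vs Se (period 4, group 16): the stated order agrees with the simple trend.
(B) Ar (period 3, group 18) vs Al (period 3, group 13): the stated order agrees with the simple trend.
(C) N (period 2, group 15) vs O (period 2, group 16): the stated order contradicts the simple trend.
(D) Ge (period 4, group 14) vs K (period 4, group 1): the stated order agrees with the simple trend.
The exception is (C): pairing an electron in O's 2p⁴ costs repulsion energy, so O ionizes more easily than half-filled N (2p³).

(C)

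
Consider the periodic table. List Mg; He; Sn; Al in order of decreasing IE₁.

He is in period 1, group 18; Mg is in period 3, group 2; Al is in period 3, group 13; Sn is in period 5, group 14.
First ionization energy rises across a period (greater Z_eff holds electrons more tightly) and falls down a group (valence electrons are farther from the nucleus).
These span different periods and groups, so the two trends combine.
Sn > Al: period and group pull opposite ways; the across-period shift dominates (709 vs 578 kJ/mol).
Mg > Sn: period and group pull opposite ways; the down-group shift dominates (738 vs 709 kJ/mol).
He > Mg: both effects reinforce here, so He is clearly the higher of the two.
Note the exception: Mg has a higher first ionization energy than Al, contrary to the simple trend — Al's single 3p electron is easier to remove than one from Mg's filled 3s².
Tabulated first ionization energy (kJ/mol): He 2372, Mg 738, Al 578, Sn 709.
So from highest to lowest: He > Mg > Sn > Al.

He > Mg > Sn > Al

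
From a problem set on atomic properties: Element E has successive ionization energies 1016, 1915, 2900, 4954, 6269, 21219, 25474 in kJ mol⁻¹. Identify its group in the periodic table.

Group 15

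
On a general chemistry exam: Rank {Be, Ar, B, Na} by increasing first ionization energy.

Na < B < Be < Ar

IE₁ increases left→right with effective nuclear charge and decreases top→bottom as the valence shell moves farther out.
These span different periods and groups, so the two trends combine.
B > Na: relative to Na, both the across-period and down-group shifts push B's first ionization energy up.
Be > B: this pair runs against the simple trend — see the exception note.
Ar > Be: the two effects oppose for this pair; the across-period effect wins (1521 vs 900 kJ/mol).
Note the exception: Be has a higher first ionization energy than B, contrary to the simple trend — removing B's lone 2p electron is easier than breaking Be's filled 2s².
For reference (kJ/mol): Be 900, B 801, Na 496, Ar 1521.
So from lowest to highest: Na < B < Be < Ar.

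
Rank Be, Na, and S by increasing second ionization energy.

Consider each +1 ion: Be⁺ still has 1 valence electron; Na⁺ is the bare [Ne] core; S⁺ still has 5 valence electrons.
Pulling an electron out of a noble-gas core costs far more than removing a remaining valence electron, so Na sits at the high end of IE_2.
Valence configurations: Be⁺ [He]2s¹, S⁺ [Ne]3s²3p³.
Tabulated IE_2 (kJ/mol): Be 1757, Na 4562, S 2252.
So the second ionization energies run Be < S < Na.

Be, S, Na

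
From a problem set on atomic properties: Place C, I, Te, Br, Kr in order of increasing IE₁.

C is in period 2, group 14; Br is in period 4, group 17; Kr is in period 4, group 18; Te is in period 5, group 16; I is in period 5, group 17.
First ionization energy rises across a period (greater Z_eff holds electrons more tightly) and falls down a group (valence electrons are farther from the nucleus).
Here both period and group differ, so the two effects have to be weighed against each other.
I > Te: both are in period 5; the period trend gives I the larger value.
C > I: the two effects oppose for this pair; the down-group effect wins (1086 vs 1008 kJ/mol).
Br > C: the two effects oppose for this pair; the across-period effect wins (1140 vs 1086 kJ/mol).
Kr > Br: both are in period 4; the period trend gives Kr the larger value.
Approximate values (kJ/mol): C 1086, Br 1140, Kr 1351, Te 869, I 1008.
So from lowest to highest: Te < I < C < Br < Kr.

Te < I < C < Br < Kr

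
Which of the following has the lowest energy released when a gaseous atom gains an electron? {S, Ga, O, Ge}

O is in period 2, group 16; S is in period 3, group 16; Ga is in period 4, group 13; Ge is in period 4, group 14.
Atoms with high Z_eff and room in the valence shell (especially the halogens) have the most exothermic electron affinities.
Neither a single period nor a single group — weigh both effects.
Ge > Ga: both are in period 4; the period trend gives Ge the larger value.
O > Ge: relative to Ge, both the across-period and down-group shifts push O's electron affinity up.
S > O: this pair runs against the simple trend — see the exception note.
Note the exception: S has a higher electron affinity than O, contrary to the simple trend — the compact 2p subshell of O repels the added electron more than S's larger 3p does.
For reference (kJ/mol): O 141, S 200, Ga 29, Ge 119.
The lowest energy released when a gaseous atom gains an electron among these belongs to Ga.

Ga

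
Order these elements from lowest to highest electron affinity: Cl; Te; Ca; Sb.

Ca < Sb < Te < Cl

EA tends to increase across a period and decrease down a group, though the pattern is less regular than for IE or radius.
These span different periods and groups, so the two trends combine.
Sb > Ca: the two effects oppose for this pair; the across-period effect wins (103 vs 2 kJ/mol).
Te > Sb: both are in period 5; the period trend gives Te the larger value.
Cl > Te: both effects reinforce here, so Cl is clearly the higher of the two.
Tabulated electron affinity (kJ/mol): Cl 349, Ca 2, Sb 103, Te 190.
So from lowest to highest: Ca < Sb < Te < Cl.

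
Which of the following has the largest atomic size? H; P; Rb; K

Rb

H is in period 1, group 1; P is in period 3, group 15; K is in period 4, group 1; Rb is in period 5, group 1.
Atomic radius shrinks across a period as nuclear charge pulls the same shell inward, and grows down a group as new shells are added.
Here both period and group differ, so the two effects have to be weighed against each other.
P > H: the two effects oppose for this pair; the down-group effect wins (111 vs 32 pm).
K > P: relative to P, both the across-period and down-group shifts push K's atomic radius up.
Rb > K: Rb sits below K in group 1, so the down-group effect alone puts Rb larger.
For reference (pm): H 32, P 111, K 196, Rb 210.
The largest atomic size among these belongs to Rb.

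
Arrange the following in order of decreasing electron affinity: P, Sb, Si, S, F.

F > S > Si > Sb > P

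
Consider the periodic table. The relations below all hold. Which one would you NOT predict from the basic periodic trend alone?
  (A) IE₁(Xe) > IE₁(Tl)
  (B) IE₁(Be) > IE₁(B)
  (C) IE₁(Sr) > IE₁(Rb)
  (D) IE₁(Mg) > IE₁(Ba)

(B)

The general trend: IE₁ increases across a period and decreases down a group.
(A) Xe (period 5, group 18) vs Tl (period 6, group 13): the stated order agrees with the simple trend.
(B) Be (period 2, group 2) vs B (period 2, group 13): the stated order contradicts the simple trend.
(C) Sr (period 5, group 2) vs Rb (period 5, group 1): the stated order agrees with the simple trend.
(D) Mg (period 3, group 2) vs Ba (period 6, group 2): the stated order agrees with the simple trend.
The exception is (B): removing B's lone 2p electron is easier than breaking Be's filled 2s².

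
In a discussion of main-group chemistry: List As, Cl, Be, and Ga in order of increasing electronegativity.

Be, Ga, As, Cl

Be is in period 2, group 2; Cl is in period 3, group 17; Ga is in period 4, group 13; As is in period 4, group 15.
Smaller atoms with higher effective nuclear charge are more electronegative.
Here both period and group differ, so the two effects have to be weighed against each other.
Ga > Be: the two effects oppose for this pair; the across-period effect wins (1.81 vs 1.57).
As > Ga: As lies to the right of Ga in period 4, so the across-period effect alone puts As higher.
Cl > As: relative to As, both the across-period and down-group shifts push Cl's electronegativity up.
Tabulated electronegativity (Pauling): Be 1.57, Cl 3.16, Ga 1.81, As 2.18.
So from lowest to highest: Be < Ga < As < Cl.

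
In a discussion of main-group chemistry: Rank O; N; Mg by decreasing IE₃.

Mg > O > N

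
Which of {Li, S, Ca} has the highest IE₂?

Li

After 1 electron has been removed, what remains? Li⁺ is the bare [He] core; S⁺ still has 5 valence electrons; Ca⁺ still has 1 valence electron.
Breaking into a closed-shell core is much more expensive than removing a leftover valence electron — Li has the largest IE_2 here.
Valence configurations: S⁺ [Ne]3s²3p³, Ca⁺ [Ar]4s¹.
Tabulated IE_2 (kJ/mol): Li 7298, S 2252, Ca 1145.
Overall IE_2 order: Ca < S < Li.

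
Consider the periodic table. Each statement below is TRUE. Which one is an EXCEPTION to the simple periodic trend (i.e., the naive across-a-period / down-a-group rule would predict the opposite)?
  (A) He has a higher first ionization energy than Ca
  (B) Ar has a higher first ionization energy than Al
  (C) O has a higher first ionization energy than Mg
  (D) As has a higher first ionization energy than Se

(D)

The general trend: first ionization energy increases across a period and decreases down a group.
(A) He (period 1, group 18) vs Ca (period 4, group 2): the stated order agrees with the simple trend.
(B) Ar (period 3, group 18) vs Al (period 3, group 13): the stated order agrees with the simple trend.
(C) O (period 2, group 16) vs Mg (period 3, group 2): the stated order agrees with the simple trend.
(D) As (period 4, group 15) vs Se (period 4, group 16): the stated order contradicts the simple trend.
The exception is (D): Se (4p⁴) ionizes more easily than half-filled As (4p³).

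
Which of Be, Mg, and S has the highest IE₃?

Be

The third ionization energy removes an electron from the +2 ion. For each element: Be²⁺ is the bare [He] core; Mg²⁺ is the bare [Ne] core; S²⁺ still has 4 valence electrons.
Pulling an electron out of a noble-gas core costs far more than removing a remaining valence electron, so Mg and Be sit at the high end of IE_3.
Approximate IE_3 values (kJ/mol): Be 14849, Mg 7733, S 3357.
Putting it together, IE_3: S < Mg < Be.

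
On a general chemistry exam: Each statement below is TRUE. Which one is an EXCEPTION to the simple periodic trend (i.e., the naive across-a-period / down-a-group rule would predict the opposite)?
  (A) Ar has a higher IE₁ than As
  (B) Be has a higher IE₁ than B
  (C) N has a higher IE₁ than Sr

(B)

The general trend: IE₁ increases across a period and decreases down a group.
(A) Ar (period 3, group 18) vs As (period 4, group 15): the stated order agrees with the simple trend.
(B) Be (period 2, group 2) vs B (period 2, group 13): the stated order contradicts the simple trend.
(C) N (period 2, group 15) vs Sr (period 5, group 2): the stated order agrees with the simple trend.
The exception is (B): removing B's lone 2p electron is easier than breaking Be's filled 2s².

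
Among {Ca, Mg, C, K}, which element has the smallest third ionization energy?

K

The third ionization energy removes an electron from the +2 ion. For each element: Ca²⁺ is the bare [Ar] core; Mg²⁺ is the bare [Ne] core; C²⁺ still has 2 valence electrons; K²⁺ is already 1 electron into the core.
Usually core removal costs more than valence removal, but here the competition is close: a tightly held n=2 valence electron can cost more to remove than an n=3 core electron, so the actual values have to decide it.
Approximate IE_3 values (kJ/mol): Ca 4912, Mg 7733, C 4620, K 4420.
So the third ionization energies run K < C < Ca < Mg.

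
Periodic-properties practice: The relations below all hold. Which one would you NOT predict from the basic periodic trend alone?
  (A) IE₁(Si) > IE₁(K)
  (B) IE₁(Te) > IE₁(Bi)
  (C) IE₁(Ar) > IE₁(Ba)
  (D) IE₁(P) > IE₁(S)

The general trend: first ionization energy increases across a period and decreases down a group.
(A) Si (period 3, group 14) vs K (period 4, group 1): the stated order agrees with the simple trend.
(B) Te (period 5, group 16) vs Bi (period 6, group 15): the stated order agrees with the simple trend.
(C) Ar (period 3, group 18) vs Ba (period 6, group 2): the stated order agrees with the simple trend.
(D) P (period 3, group 15) vs S (period 3, group 16): the stated order contradicts the simple trend.
The exception is (D): S (3p⁴) ionizes more easily than half-filled P (3p³) because the paired 3p electron in S is pushed out by e⁻–e⁻ repulsion.

(D)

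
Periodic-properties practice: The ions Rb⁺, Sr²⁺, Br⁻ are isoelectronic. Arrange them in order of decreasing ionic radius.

All of these have 36 electrons, so size is governed by nuclear charge alone: the more protons, the stronger the pull on the same electron cloud, and the smaller the ion.
Nuclear charges: Sr²⁺ (Z=38), Rb⁺ (Z=37), Br⁻ (Z=35).
Largest to smallest: Br⁻ > Rb⁺ > Sr²⁺.

Br⁻ > Rb⁺ > Sr²⁺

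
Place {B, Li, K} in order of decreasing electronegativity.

B, Li, K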